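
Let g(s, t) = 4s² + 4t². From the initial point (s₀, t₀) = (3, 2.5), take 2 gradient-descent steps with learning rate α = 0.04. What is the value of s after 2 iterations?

1.3872

∇g = (8s, 8t)
(s₁, t₁) = (3, 2.5) − 0.04·(24, 20) = (2.04, 1.7)
(s₂, t₂) = (2.04, 1.7) − 0.04·(16.32, 13.6) = (1.3872, 1.156)
s = 1.3872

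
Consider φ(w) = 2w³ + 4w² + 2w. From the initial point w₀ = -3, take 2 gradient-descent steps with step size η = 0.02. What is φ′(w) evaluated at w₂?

φ′(w) = 6w² + 8w + 2
Step 1: φ′(-3) = 32; w₁ = -3 − 0.02·32 = -3.64
Step 2: φ′(-3.64) = 52.3776; w₂ = -3.64 − 0.02·52.3776 = -4.687552
φ′(w) at (-4.687552) = 96.338446516224

96.338446516224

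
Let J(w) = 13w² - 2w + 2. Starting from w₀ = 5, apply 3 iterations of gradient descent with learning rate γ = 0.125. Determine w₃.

-56

J′(w) = 26w - 2
w₁ = 5 − 0.125·128 = -11
w₂ = -11 − 0.125·(-288) = 25
w₃ = 25 − 0.125·648 = -56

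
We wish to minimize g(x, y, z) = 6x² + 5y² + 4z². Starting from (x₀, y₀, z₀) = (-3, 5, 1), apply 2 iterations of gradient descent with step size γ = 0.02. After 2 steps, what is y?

∇g = (12x, 10y, 8z)
(x₁, y₁, z₁) = (-3, 5, 1) − 0.02·(-36, 50, 8) = (-2.28, 4, 0.84)
(x₂, y₂, z₂) = (-2.28, 4, 0.84) − 0.02·(-27.36, 40, 6.72) = (-1.7328, 3.2, 0.7056)
y = 3.2

3.2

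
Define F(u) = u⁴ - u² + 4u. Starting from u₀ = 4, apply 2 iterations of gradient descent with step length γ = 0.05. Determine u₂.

117.5512

F′(u) = 4u³ - 2u + 4
Step 1: F′(4) = 252; u₁ = 4 − 0.05·252 = -8.6
Step 2: F′(-8.6) = -2523.024; u₂ = -8.6 − 0.05·(-2523.024) = 117.5512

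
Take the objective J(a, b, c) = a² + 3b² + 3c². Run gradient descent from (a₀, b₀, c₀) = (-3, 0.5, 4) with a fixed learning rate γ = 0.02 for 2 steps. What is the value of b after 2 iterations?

∇J = (2a, 6b, 6c)
Step 1: at (-3, 0.5, 4), ∇J = (-6, 3, 24) → (-3, 0.5, 4) − 0.02·(-6, 3, 24) = (-2.88, 0.44, 3.52)
Step 2: at (-2.88, 0.44, 3.52), ∇J = (-5.76, 2.64, 21.12) → (-2.88, 0.44, 3.52) − 0.02·(-5.76, 2.64, 21.12) = (-2.7648, 0.3872, 3.0976)
b = 0.3872

0.3872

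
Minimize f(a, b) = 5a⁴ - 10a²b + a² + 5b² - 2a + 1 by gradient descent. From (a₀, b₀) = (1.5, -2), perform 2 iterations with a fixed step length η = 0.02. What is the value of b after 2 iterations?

-0.69102

∇f = (20a³ - 20ab + 2a - 2, -10a² + 10b)
(a₁, b₁) = (1.5, -2) − 0.02·(128.5, -42.5) = (-1.07, -1.15)
(a₂, b₂) = (-1.07, -1.15) − 0.02·(-53.25086, -22.949) = (-0.0049828, -0.69102)
b = -0.69102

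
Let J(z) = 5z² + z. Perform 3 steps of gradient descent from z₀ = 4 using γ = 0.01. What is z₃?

J′(z) = 10z + 1
z₁ = 4 − 0.01·41 = 3.59
z₂ = 3.59 − 0.01·36.9 = 3.221
z₃ = 3.221 − 0.01·33.21 = 2.8889

2.8889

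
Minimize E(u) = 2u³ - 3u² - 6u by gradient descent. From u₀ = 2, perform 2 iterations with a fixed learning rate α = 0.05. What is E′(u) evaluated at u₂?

0.338694

E′(u) = 6u² - 6u - 6
u₁ = 2 − 0.05·6 = 1.7
u₂ = 1.7 − 0.05·1.14 = 1.643
E′(u) at (1.643) = 0.338694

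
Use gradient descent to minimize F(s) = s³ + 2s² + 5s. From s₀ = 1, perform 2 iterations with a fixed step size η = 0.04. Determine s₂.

F′(s) = 3s² + 4s + 5
Step 1: F′(1) = 12; s₁ = 1 − 0.04·12 = 0.52
Step 2: F′(0.52) = 7.8912; s₂ = 0.52 − 0.04·7.8912 = 0.204352

0.204352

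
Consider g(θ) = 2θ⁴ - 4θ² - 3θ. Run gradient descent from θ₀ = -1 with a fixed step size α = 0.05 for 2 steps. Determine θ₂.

g′(θ) = 8θ³ - 8θ - 3
Step 1: g′(-1) = -3; θ₁ = -1 − 0.05·(-3) = -0.85
Step 2: g′(-0.85) = -1.113; θ₂ = -0.85 − 0.05·(-1.113) = -0.79435

-0.79435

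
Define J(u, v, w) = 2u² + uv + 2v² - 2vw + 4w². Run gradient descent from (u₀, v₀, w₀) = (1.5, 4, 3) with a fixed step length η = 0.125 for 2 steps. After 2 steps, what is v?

1.5

∇J = (4u + v, u + 4v - 2w, -2v + 8w)
(u₁, v₁, w₁) = (1.5, 4, 3) − 0.125·(10, 11.5, 16) = (0.25, 2.5625, 1)
(u₂, v₂, w₂) = (0.25, 2.5625, 1) − 0.125·(3.5625, 8.5, 2.875) = (-0.1953125, 1.5, 0.640625)
v = 1.5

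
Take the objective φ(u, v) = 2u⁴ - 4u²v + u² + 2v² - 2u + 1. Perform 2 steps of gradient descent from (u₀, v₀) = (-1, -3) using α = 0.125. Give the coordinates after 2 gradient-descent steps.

∇φ = (8u³ - 8uv + 2u - 2, -4u² + 4v)
Step 1: at (-1, -3), ∇φ = (-36, -16) → (-1, -3) − 0.125·(-36, -16) = (3.5, -1)
Step 2: at (3.5, -1), ∇φ = (376, -53) → (3.5, -1) − 0.125·(376, -53) = (-43.5, 5.625)

(-43.5, 5.625)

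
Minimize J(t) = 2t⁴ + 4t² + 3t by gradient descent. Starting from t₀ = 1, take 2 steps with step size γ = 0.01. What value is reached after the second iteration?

0.67268472

J′(t) = 8t³ + 8t + 3
t₁ = 1 − 0.01·19 = 0.81
t₂ = 0.81 − 0.01·13.731528 = 0.67268472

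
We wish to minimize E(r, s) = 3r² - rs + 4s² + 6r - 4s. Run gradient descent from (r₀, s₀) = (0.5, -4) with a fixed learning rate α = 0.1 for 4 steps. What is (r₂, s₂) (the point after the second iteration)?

∇E = (6r - s + 6, -r + 8s - 4)
Step 1: at (0.5, -4), ∇E = (13, -36.5) → (0.5, -4) − 0.1·(13, -36.5) = (-0.8, -0.35)
Step 2: at (-0.8, -0.35), ∇E = (1.55, -6) → (-0.8, -0.35) − 0.1·(1.55, -6) = (-0.955, 0.25)

(-0.955, 0.25)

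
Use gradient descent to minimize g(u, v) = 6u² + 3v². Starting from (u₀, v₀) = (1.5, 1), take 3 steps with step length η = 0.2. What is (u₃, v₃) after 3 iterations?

(-4.116, -0.008)

∇g = (12u, 6v)
(u₁, v₁) = (1.5, 1) − 0.2·(18, 6) = (-2.1, -0.2)
(u₂, v₂) = (-2.1, -0.2) − 0.2·(-25.2, -1.2) = (2.94, 0.04)
(u₃, v₃) = (2.94, 0.04) − 0.2·(35.28, 0.24) = (-4.116, -0.008)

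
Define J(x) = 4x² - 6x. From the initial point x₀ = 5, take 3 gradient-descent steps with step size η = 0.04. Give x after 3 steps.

J′(x) = 8x - 6
x₁ = 5 − 0.04·34 = 3.64
x₂ = 3.64 − 0.04·23.12 = 2.7152
x₃ = 2.7152 − 0.04·15.7216 = 2.086336

2.086336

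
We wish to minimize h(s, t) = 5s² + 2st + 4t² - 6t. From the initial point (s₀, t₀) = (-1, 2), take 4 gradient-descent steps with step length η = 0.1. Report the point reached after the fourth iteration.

∇h = (10s + 2t, 2s + 8t - 6)
Step 1: at (-1, 2), ∇h = (-6, 8) → (-1, 2) − 0.1·(-6, 8) = (-0.4, 1.2)
Step 2: at (-0.4, 1.2), ∇h = (-1.6, 2.8) → (-0.4, 1.2) − 0.1·(-1.6, 2.8) = (-0.24, 0.92)
Step 3: at (-0.24, 0.92), ∇h = (-0.56, 0.88) → (-0.24, 0.92) − 0.1·(-0.56, 0.88) = (-0.184, 0.832)
Step 4: at (-0.184, 0.832), ∇h = (-0.176, 0.288) → (-0.184, 0.832) − 0.1·(-0.176, 0.288) = (-0.1664, 0.8032)

(-0.1664, 0.8032)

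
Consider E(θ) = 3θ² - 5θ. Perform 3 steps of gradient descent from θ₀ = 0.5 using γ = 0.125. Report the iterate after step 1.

0.75

E′(θ) = 6θ - 5
θ₁ = 0.5 − 0.125·(-2) = 0.75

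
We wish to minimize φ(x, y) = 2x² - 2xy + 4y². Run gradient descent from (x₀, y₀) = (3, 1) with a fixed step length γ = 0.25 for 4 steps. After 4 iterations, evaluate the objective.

1

∇φ = (4x - 2y, -2x + 8y)
(x₁, y₁) = (3, 1) − 0.25·(10, 2) = (0.5, 0.5)
(x₂, y₂) = (0.5, 0.5) − 0.25·(1, 3) = (0.25, -0.25)
(x₃, y₃) = (0.25, -0.25) − 0.25·(1.5, -2.5) = (-0.125, 0.375)
(x₄, y₄) = (-0.125, 0.375) − 0.25·(-1.25, 3.25) = (0.1875, -0.4375)
φ(0.1875, -0.4375) = 1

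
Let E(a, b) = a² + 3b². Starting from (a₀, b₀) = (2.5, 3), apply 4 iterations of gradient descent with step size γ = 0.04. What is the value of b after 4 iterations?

1.00086528

∇E = (2a, 6b)
(a₁, b₁) = (2.5, 3) − 0.04·(5, 18) = (2.3, 2.28)
(a₂, b₂) = (2.3, 2.28) − 0.04·(4.6, 13.68) = (2.116, 1.7328)
(a₃, b₃) = (2.116, 1.7328) − 0.04·(4.232, 10.3968) = (1.94672, 1.316928)
(a₄, b₄) = (1.94672, 1.316928) − 0.04·(3.89344, 7.901568) = (1.7909824, 1.00086528)
b = 1.00086528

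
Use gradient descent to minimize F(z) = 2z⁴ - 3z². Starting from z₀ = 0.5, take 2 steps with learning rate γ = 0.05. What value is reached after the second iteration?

0.6936

F′(z) = 8z³ - 6z
Step 1: F′(0.5) = -2; z₁ = 0.5 − 0.05·(-2) = 0.6
Step 2: F′(0.6) = -1.872; z₂ = 0.6 − 0.05·(-1.872) = 0.6936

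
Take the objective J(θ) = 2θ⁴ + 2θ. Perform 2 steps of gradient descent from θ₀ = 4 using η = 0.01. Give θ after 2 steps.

-1.04147648

J′(θ) = 8θ³ + 2
θ₁ = 4 − 0.01·514 = -1.14
θ₂ = -1.14 − 0.01·(-9.852352) = -1.04147648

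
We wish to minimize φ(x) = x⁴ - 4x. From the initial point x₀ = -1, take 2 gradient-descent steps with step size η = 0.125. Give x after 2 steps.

φ′(x) = 4x³ - 4
Step 1: φ′(-1) = -8; x₁ = -1 − 0.125·(-8) = 0
Step 2: φ′(0) = -4; x₂ = 0 − 0.125·(-4) = 0.5

0.5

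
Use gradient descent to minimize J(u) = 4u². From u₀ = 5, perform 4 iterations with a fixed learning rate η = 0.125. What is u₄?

0

J′(u) = 8u
u₁ = 5 − 0.125·40 = 0
u₂ = 0 − 0.125·0 = 0
u₃ = 0 − 0.125·0 = 0
u₄ = 0 − 0.125·0 = 0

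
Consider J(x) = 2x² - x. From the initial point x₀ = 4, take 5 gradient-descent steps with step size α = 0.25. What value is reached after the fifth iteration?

J′(x) = 4x - 1
Step 1: J′(4) = 15; x₁ = 4 − 0.25·15 = 0.25
Step 2: J′(0.25) = 0; x₂ = 0.25 − 0.25·0 = 0.25
Step 3: J′(0.25) = 0; x₃ = 0.25 − 0.25·0 = 0.25
Step 4: J′(0.25) = 0; x₄ = 0.25 − 0.25·0 = 0.25
Step 5: J′(0.25) = 0; x₅ = 0.25 − 0.25·0 = 0.25

0.25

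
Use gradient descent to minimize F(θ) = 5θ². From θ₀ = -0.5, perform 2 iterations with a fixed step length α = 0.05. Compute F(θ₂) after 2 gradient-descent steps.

F′(θ) = 10θ
Step 1: F′(-0.5) = -5; θ₁ = -0.5 − 0.05·(-5) = -0.25
Step 2: F′(-0.25) = -2.5; θ₂ = -0.25 − 0.05·(-2.5) = -0.125
F(-0.125) = 0.078125

0.078125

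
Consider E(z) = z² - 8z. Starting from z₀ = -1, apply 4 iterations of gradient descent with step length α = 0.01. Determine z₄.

-0.6118408

E′(z) = 2z - 8
Step 1: E′(-1) = -10; z₁ = -1 − 0.01·(-10) = -0.9
Step 2: E′(-0.9) = -9.8; z₂ = -0.9 − 0.01·(-9.8) = -0.802
Step 3: E′(-0.802) = -9.604; z₃ = -0.802 − 0.01·(-9.604) = -0.70596
Step 4: E′(-0.70596) = -9.41192; z₄ = -0.70596 − 0.01·(-9.41192) = -0.6118408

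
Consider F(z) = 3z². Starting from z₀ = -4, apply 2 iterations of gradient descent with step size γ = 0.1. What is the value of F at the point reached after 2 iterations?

F′(z) = 6z
Step 1: F′(-4) = -24; z₁ = -4 − 0.1·(-24) = -1.6
Step 2: F′(-1.6) = -9.6; z₂ = -1.6 − 0.1·(-9.6) = -0.64
F(-0.64) = 1.2288

1.2288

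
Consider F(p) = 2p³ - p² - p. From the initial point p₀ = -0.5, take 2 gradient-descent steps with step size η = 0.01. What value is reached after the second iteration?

-0.5312135

F′(p) = 6p² - 2p - 1
p₁ = -0.5 − 0.01·1.5 = -0.515
p₂ = -0.515 − 0.01·1.62135 = -0.5312135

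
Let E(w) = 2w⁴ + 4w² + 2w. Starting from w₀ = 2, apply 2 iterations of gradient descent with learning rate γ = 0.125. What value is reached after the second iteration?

E′(w) = 8w³ + 8w + 2
w₁ = 2 − 0.125·82 = -8.25
w₂ = -8.25 − 0.125·(-4556.125) = 561.265625

561.265625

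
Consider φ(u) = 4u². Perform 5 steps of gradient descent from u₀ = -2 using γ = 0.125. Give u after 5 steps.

φ′(u) = 8u
u₁ = -2 − 0.125·(-16) = 0
u₂ = 0 − 0.125·0 = 0
u₃ = 0 − 0.125·0 = 0
u₄ = 0 − 0.125·0 = 0
u₅ = 0 − 0.125·0 = 0

0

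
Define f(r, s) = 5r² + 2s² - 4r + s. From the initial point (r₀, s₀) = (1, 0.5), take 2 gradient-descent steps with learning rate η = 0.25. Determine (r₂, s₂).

(1.75, -0.25)

∇f = (10r - 4, 4s + 1)
(r₁, s₁) = (1, 0.5) − 0.25·(6, 3) = (-0.5, -0.25)
(r₂, s₂) = (-0.5, -0.25) − 0.25·(-9, 0) = (1.75, -0.25)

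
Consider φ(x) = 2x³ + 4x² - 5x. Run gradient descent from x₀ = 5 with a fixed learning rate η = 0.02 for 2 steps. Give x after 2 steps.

φ′(x) = 6x² + 8x - 5
Step 1: φ′(5) = 185; x₁ = 5 − 0.02·185 = 1.3
Step 2: φ′(1.3) = 15.54; x₂ = 1.3 − 0.02·15.54 = 0.9892

0.9892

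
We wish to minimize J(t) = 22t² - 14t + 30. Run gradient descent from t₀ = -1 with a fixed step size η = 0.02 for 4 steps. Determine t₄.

J′(t) = 44t - 14
Step 1: J′(-1) = -58; t₁ = -1 − 0.02·(-58) = 0.16
Step 2: J′(0.16) = -6.96; t₂ = 0.16 − 0.02·(-6.96) = 0.2992
Step 3: J′(0.2992) = -0.8352; t₃ = 0.2992 − 0.02·(-0.8352) = 0.315904
Step 4: J′(0.315904) = -0.100224; t₄ = 0.315904 − 0.02·(-0.100224) = 0.31790848

0.31790848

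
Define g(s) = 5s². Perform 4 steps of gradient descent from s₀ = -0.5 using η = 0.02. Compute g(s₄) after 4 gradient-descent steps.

g′(s) = 10s
Step 1: g′(-0.5) = -5; s₁ = -0.5 − 0.02·(-5) = -0.4
Step 2: g′(-0.4) = -4; s₂ = -0.4 − 0.02·(-4) = -0.32
Step 3: g′(-0.32) = -3.2; s₃ = -0.32 − 0.02·(-3.2) = -0.256
Step 4: g′(-0.256) = -2.56; s₄ = -0.256 − 0.02·(-2.56) = -0.2048
g(-0.2048) = 0.2097152

0.2097152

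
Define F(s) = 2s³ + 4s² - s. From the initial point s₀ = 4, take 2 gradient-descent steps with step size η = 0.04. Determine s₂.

-0.974336

F′(s) = 6s² + 8s - 1
Step 1: F′(4) = 127; s₁ = 4 − 0.04·127 = -1.08
Step 2: F′(-1.08) = -2.6416; s₂ = -1.08 − 0.04·(-2.6416) = -0.974336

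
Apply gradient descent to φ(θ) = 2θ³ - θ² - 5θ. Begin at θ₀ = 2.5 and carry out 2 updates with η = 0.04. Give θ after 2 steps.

φ′(θ) = 6θ² - 2θ - 5
Step 1: φ′(2.5) = 27.5; θ₁ = 2.5 − 0.04·27.5 = 1.4
Step 2: φ′(1.4) = 3.96; θ₂ = 1.4 − 0.04·3.96 = 1.2416

1.2416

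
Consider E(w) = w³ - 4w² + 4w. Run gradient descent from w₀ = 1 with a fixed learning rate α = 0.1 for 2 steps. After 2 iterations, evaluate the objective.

E′(w) = 3w² - 8w + 4
Step 1: E′(1) = -1; w₁ = 1 − 0.1·(-1) = 1.1
Step 2: E′(1.1) = -1.17; w₂ = 1.1 − 0.1·(-1.17) = 1.217
E(1.217) = 0.746129313

0.746129313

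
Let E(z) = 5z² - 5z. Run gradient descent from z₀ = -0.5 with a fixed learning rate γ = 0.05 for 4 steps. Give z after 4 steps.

E′(z) = 10z - 5
Step 1: E′(-0.5) = -10; z₁ = -0.5 − 0.05·(-10) = 0
Step 2: E′(0) = -5; z₂ = 0 − 0.05·(-5) = 0.25
Step 3: E′(0.25) = -2.5; z₃ = 0.25 − 0.05·(-2.5) = 0.375
Step 4: E′(0.375) = -1.25; z₄ = 0.375 − 0.05·(-1.25) = 0.4375

0.4375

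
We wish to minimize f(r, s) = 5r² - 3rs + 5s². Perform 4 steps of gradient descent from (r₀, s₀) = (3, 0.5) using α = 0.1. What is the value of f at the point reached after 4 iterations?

∇f = (10r - 3s, -3r + 10s)
(r₁, s₁) = (3, 0.5) − 0.1·(28.5, -4) = (0.15, 0.9)
(r₂, s₂) = (0.15, 0.9) − 0.1·(-1.2, 8.55) = (0.27, 0.045)
(r₃, s₃) = (0.27, 0.045) − 0.1·(2.565, -0.36) = (0.0135, 0.081)
(r₄, s₄) = (0.0135, 0.081) − 0.1·(-0.108, 0.7695) = (0.0243, 0.00405)
f(0.0243, 0.00405) = 0.0027392175

0.0027392175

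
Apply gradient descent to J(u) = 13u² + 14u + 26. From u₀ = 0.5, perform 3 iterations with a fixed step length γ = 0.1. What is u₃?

-4.792

J′(u) = 26u + 14
u₁ = 0.5 − 0.1·27 = -2.2
u₂ = -2.2 − 0.1·(-43.2) = 2.12
u₃ = 2.12 − 0.1·69.12 = -4.792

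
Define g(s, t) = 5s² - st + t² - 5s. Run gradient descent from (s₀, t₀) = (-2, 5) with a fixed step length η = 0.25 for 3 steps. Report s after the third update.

11.59375

∇g = (10s - t - 5, -s + 2t)
(s₁, t₁) = (-2, 5) − 0.25·(-30, 12) = (5.5, 2)
(s₂, t₂) = (5.5, 2) − 0.25·(48, -1.5) = (-6.5, 2.375)
(s₃, t₃) = (-6.5, 2.375) − 0.25·(-72.375, 11.25) = (11.59375, -0.4375)
s = 11.59375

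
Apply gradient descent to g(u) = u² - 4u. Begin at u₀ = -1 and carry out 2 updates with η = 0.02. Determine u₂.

-0.7648

g′(u) = 2u - 4
Step 1: g′(-1) = -6; u₁ = -1 − 0.02·(-6) = -0.88
Step 2: g′(-0.88) = -5.76; u₂ = -0.88 − 0.02·(-5.76) = -0.7648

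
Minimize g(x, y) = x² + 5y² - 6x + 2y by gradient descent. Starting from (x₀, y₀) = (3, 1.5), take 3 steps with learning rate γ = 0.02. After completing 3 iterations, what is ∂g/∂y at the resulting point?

8.704

∇g = (2x - 6, 10y + 2)
(x₁, y₁) = (3, 1.5) − 0.02·(0, 17) = (3, 1.16)
(x₂, y₂) = (3, 1.16) − 0.02·(0, 13.6) = (3, 0.888)
(x₃, y₃) = (3, 0.888) − 0.02·(0, 10.88) = (3, 0.6704)
∂g/∂y at (3, 0.6704) = 8.704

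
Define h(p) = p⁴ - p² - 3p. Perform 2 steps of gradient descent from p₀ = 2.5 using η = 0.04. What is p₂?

h′(p) = 4p³ - 2p - 3
p₁ = 2.5 − 0.04·54.5 = 0.32
p₂ = 0.32 − 0.04·(-3.508928) = 0.46035712

0.46035712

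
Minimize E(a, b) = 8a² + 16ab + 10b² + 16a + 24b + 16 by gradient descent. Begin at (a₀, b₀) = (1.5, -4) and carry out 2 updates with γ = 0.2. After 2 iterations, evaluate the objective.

∇E = (16a + 16b + 16, 16a + 20b + 24)
Step 1: at (1.5, -4), ∇E = (-24, -32) → (1.5, -4) − 0.2·(-24, -32) = (6.3, 2.4)
Step 2: at (6.3, 2.4), ∇E = (155.2, 172.8) → (6.3, 2.4) − 0.2·(155.2, 172.8) = (-24.74, -32.16)
E(-24.74, -32.16) = 26817.7312

26817.7312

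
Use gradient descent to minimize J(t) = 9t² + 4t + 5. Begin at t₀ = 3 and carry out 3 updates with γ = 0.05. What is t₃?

J′(t) = 18t + 4
t₁ = 3 − 0.05·58 = 0.1
t₂ = 0.1 − 0.05·5.8 = -0.19
t₃ = -0.19 − 0.05·0.58 = -0.219

-0.219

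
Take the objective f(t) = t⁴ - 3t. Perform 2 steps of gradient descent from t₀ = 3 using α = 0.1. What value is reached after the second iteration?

161.55

f′(t) = 4t³ - 3
Step 1: f′(3) = 105; t₁ = 3 − 0.1·105 = -7.5
Step 2: f′(-7.5) = -1690.5; t₂ = -7.5 − 0.1·(-1690.5) = 161.55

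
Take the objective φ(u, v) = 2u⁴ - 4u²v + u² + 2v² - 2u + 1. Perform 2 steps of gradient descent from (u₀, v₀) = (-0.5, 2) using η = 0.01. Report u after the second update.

-0.57997888

∇φ = (8u³ - 8uv + 2u - 2, -4u² + 4v)
(u₁, v₁) = (-0.5, 2) − 0.01·(4, 7) = (-0.54, 1.93)
(u₂, v₂) = (-0.54, 1.93) − 0.01·(3.997888, 6.5536) = (-0.57997888, 1.864464)
u = -0.57997888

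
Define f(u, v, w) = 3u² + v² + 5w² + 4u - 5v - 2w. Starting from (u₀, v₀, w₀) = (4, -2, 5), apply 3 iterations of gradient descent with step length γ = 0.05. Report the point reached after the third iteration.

∇f = (6u + 4, 2v - 5, 10w - 2)
Step 1: at (4, -2, 5), ∇f = (28, -9, 48) → (4, -2, 5) − 0.05·(28, -9, 48) = (2.6, -1.55, 2.6)
Step 2: at (2.6, -1.55, 2.6), ∇f = (19.6, -8.1, 24) → (2.6, -1.55, 2.6) − 0.05·(19.6, -8.1, 24) = (1.62, -1.145, 1.4)
Step 3: at (1.62, -1.145, 1.4), ∇f = (13.72, -7.29, 12) → (1.62, -1.145, 1.4) − 0.05·(13.72, -7.29, 12) = (0.934, -0.7805, 0.8)

(0.934, -0.7805, 0.8)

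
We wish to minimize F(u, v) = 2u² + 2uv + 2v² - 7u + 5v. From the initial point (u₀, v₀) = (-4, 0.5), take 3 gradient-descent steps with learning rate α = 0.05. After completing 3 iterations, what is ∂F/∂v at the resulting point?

3.71

∇F = (4u + 2v - 7, 2u + 4v + 5)
(u₁, v₁) = (-4, 0.5) − 0.05·(-22, -1) = (-2.9, 0.55)
(u₂, v₂) = (-2.9, 0.55) − 0.05·(-17.5, 1.4) = (-2.025, 0.48)
(u₃, v₃) = (-2.025, 0.48) − 0.05·(-14.14, 2.87) = (-1.318, 0.3365)
∂F/∂v at (-1.318, 0.3365) = 3.71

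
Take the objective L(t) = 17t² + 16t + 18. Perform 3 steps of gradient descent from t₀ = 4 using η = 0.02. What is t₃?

-0.324096

L′(t) = 34t + 16
Step 1: L′(4) = 152; t₁ = 4 − 0.02·152 = 0.96
Step 2: L′(0.96) = 48.64; t₂ = 0.96 − 0.02·48.64 = -0.0128
Step 3: L′(-0.0128) = 15.5648; t₃ = -0.0128 − 0.02·15.5648 = -0.324096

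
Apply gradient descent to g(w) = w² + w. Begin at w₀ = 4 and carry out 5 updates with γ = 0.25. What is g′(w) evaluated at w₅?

0.28125

g′(w) = 2w + 1
Step 1: g′(4) = 9; w₁ = 4 − 0.25·9 = 1.75
Step 2: g′(1.75) = 4.5; w₂ = 1.75 − 0.25·4.5 = 0.625
Step 3: g′(0.625) = 2.25; w₃ = 0.625 − 0.25·2.25 = 0.0625
Step 4: g′(0.0625) = 1.125; w₄ = 0.0625 − 0.25·1.125 = -0.21875
Step 5: g′(-0.21875) = 0.5625; w₅ = -0.21875 − 0.25·0.5625 = -0.359375
g′(w) at (-0.359375) = 0.28125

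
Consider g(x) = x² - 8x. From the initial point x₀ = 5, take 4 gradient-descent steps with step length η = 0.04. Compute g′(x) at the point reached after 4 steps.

g′(x) = 2x - 8
Step 1: g′(5) = 2; x₁ = 5 − 0.04·2 = 4.92
Step 2: g′(4.92) = 1.84; x₂ = 4.92 − 0.04·1.84 = 4.8464
Step 3: g′(4.8464) = 1.6928; x₃ = 4.8464 − 0.04·1.6928 = 4.778688
Step 4: g′(4.778688) = 1.557376; x₄ = 4.778688 − 0.04·1.557376 = 4.71639296
g′(x) at (4.71639296) = 1.43278592

1.43278592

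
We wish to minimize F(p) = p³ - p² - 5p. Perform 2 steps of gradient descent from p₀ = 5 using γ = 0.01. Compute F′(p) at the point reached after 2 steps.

34.06389552

F′(p) = 3p² - 2p - 5
Step 1: F′(5) = 60; p₁ = 5 − 0.01·60 = 4.4
Step 2: F′(4.4) = 44.28; p₂ = 4.4 − 0.01·44.28 = 3.9572
F′(p) at (3.9572) = 34.06389552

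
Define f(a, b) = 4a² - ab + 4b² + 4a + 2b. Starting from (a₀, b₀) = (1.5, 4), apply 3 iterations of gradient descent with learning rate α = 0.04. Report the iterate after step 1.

∇f = (8a - b + 4, -a + 8b + 2)
(a₁, b₁) = (1.5, 4) − 0.04·(12, 32.5) = (1.02, 2.7)

(1.02, 2.7)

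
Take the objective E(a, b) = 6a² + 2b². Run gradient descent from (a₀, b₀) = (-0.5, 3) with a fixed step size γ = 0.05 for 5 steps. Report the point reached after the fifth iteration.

∇E = (12a, 4b)
(a₁, b₁) = (-0.5, 3) − 0.05·(-6, 12) = (-0.2, 2.4)
(a₂, b₂) = (-0.2, 2.4) − 0.05·(-2.4, 9.6) = (-0.08, 1.92)
(a₃, b₃) = (-0.08, 1.92) − 0.05·(-0.96, 7.68) = (-0.032, 1.536)
(a₄, b₄) = (-0.032, 1.536) − 0.05·(-0.384, 6.144) = (-0.0128, 1.2288)
(a₅, b₅) = (-0.0128, 1.2288) − 0.05·(-0.1536, 4.9152) = (-0.00512, 0.98304)

(-0.00512, 0.98304)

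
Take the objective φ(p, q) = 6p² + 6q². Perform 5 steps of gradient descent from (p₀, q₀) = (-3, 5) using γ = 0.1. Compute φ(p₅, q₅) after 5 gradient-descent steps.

∇φ = (12p, 12q)
Step 1: at (-3, 5), ∇φ = (-36, 60) → (-3, 5) − 0.1·(-36, 60) = (0.6, -1)
Step 2: at (0.6, -1), ∇φ = (7.2, -12) → (0.6, -1) − 0.1·(7.2, -12) = (-0.12, 0.2)
Step 3: at (-0.12, 0.2), ∇φ = (-1.44, 2.4) → (-0.12, 0.2) − 0.1·(-1.44, 2.4) = (0.024, -0.04)
Step 4: at (0.024, -0.04), ∇φ = (0.288, -0.48) → (0.024, -0.04) − 0.1·(0.288, -0.48) = (-0.0048, 0.008)
Step 5: at (-0.0048, 0.008), ∇φ = (-0.0576, 0.096) → (-0.0048, 0.008) − 0.1·(-0.0576, 0.096) = (0.00096, -0.0016)
φ(0.00096, -0.0016) = 0.0000208896

0.0000208896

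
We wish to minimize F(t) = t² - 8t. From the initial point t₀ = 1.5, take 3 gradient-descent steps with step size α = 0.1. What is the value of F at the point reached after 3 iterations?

F′(t) = 2t - 8
Step 1: F′(1.5) = -5; t₁ = 1.5 − 0.1·(-5) = 2
Step 2: F′(2) = -4; t₂ = 2 − 0.1·(-4) = 2.4
Step 3: F′(2.4) = -3.2; t₃ = 2.4 − 0.1·(-3.2) = 2.72
F(2.72) = -14.3616

-14.3616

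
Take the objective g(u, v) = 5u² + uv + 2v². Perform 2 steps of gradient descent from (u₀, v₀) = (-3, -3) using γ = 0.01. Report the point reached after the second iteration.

(-2.3745, -2.7093)

∇g = (10u + v, u + 4v)
Step 1: at (-3, -3), ∇g = (-33, -15) → (-3, -3) − 0.01·(-33, -15) = (-2.67, -2.85)
Step 2: at (-2.67, -2.85), ∇g = (-29.55, -14.07) → (-2.67, -2.85) − 0.01·(-29.55, -14.07) = (-2.3745, -2.7093)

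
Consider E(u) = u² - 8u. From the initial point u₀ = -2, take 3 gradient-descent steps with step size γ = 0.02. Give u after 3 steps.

-1.308416

E′(u) = 2u - 8
u₁ = -2 − 0.02·(-12) = -1.76
u₂ = -1.76 − 0.02·(-11.52) = -1.5296
u₃ = -1.5296 − 0.02·(-11.0592) = -1.308416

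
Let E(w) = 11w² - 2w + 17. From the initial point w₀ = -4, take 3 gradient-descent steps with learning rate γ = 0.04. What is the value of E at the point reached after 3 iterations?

E′(w) = 22w - 2
Step 1: E′(-4) = -90; w₁ = -4 − 0.04·(-90) = -0.4
Step 2: E′(-0.4) = -10.8; w₂ = -0.4 − 0.04·(-10.8) = 0.032
Step 3: E′(0.032) = -1.296; w₃ = 0.032 − 0.04·(-1.296) = 0.08384
E(0.08384) = 16.9096406016

16.9096406016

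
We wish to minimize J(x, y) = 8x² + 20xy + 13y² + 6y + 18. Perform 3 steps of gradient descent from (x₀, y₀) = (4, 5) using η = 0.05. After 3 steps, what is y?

-6.952

∇J = (16x + 20y, 20x + 26y + 6)
(x₁, y₁) = (4, 5) − 0.05·(164, 216) = (-4.2, -5.8)
(x₂, y₂) = (-4.2, -5.8) − 0.05·(-183.2, -228.8) = (4.96, 5.64)
(x₃, y₃) = (4.96, 5.64) − 0.05·(192.16, 251.84) = (-4.648, -6.952)
y = -6.952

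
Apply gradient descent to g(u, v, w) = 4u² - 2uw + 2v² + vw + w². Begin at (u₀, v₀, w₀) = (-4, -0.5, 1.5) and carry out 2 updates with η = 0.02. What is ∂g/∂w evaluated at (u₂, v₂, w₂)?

∇g = (8u - 2w, 4v + w, -2u + v + 2w)
Step 1: at (-4, -0.5, 1.5), ∇g = (-35, -0.5, 10.5) → (-4, -0.5, 1.5) − 0.02·(-35, -0.5, 10.5) = (-3.3, -0.49, 1.29)
Step 2: at (-3.3, -0.49, 1.29), ∇g = (-28.98, -0.67, 8.69) → (-3.3, -0.49, 1.29) − 0.02·(-28.98, -0.67, 8.69) = (-2.7204, -0.4766, 1.1162)
∂g/∂w at (-2.7204, -0.4766, 1.1162) = 7.1966

7.1966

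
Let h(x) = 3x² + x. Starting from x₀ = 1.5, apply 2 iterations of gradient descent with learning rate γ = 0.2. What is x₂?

h′(x) = 6x + 1
Step 1: h′(1.5) = 10; x₁ = 1.5 − 0.2·10 = -0.5
Step 2: h′(-0.5) = -2; x₂ = -0.5 − 0.2·(-2) = -0.1

-0.1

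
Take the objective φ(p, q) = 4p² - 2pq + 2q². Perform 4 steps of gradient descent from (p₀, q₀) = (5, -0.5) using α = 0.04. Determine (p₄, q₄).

(1.10100736, 0.45706112)

∇φ = (8p - 2q, -2p + 4q)
Step 1: at (5, -0.5), ∇φ = (41, -12) → (5, -0.5) − 0.04·(41, -12) = (3.36, -0.02)
Step 2: at (3.36, -0.02), ∇φ = (26.92, -6.8) → (3.36, -0.02) − 0.04·(26.92, -6.8) = (2.2832, 0.252)
Step 3: at (2.2832, 0.252), ∇φ = (17.7616, -3.5584) → (2.2832, 0.252) − 0.04·(17.7616, -3.5584) = (1.572736, 0.394336)
Step 4: at (1.572736, 0.394336), ∇φ = (11.793216, -1.568128) → (1.572736, 0.394336) − 0.04·(11.793216, -1.568128) = (1.10100736, 0.45706112)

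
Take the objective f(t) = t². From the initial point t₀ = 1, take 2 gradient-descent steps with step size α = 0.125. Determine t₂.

0.5625

f′(t) = 2t
t₁ = 1 − 0.125·2 = 0.75
t₂ = 0.75 − 0.125·1.5 = 0.5625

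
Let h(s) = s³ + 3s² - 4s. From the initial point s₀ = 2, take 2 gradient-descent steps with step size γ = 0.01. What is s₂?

1.6348

h′(s) = 3s² + 6s - 4
s₁ = 2 − 0.01·20 = 1.8
s₂ = 1.8 − 0.01·16.52 = 1.6348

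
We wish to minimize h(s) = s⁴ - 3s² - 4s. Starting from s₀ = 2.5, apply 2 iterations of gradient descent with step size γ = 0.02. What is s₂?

h′(s) = 4s³ - 6s - 4
s₁ = 2.5 − 0.02·43.5 = 1.63
s₂ = 1.63 − 0.02·3.542988 = 1.55914024

1.55914024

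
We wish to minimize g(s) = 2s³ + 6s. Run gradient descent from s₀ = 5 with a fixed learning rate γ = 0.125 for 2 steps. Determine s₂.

g′(s) = 6s² + 6
Step 1: g′(5) = 156; s₁ = 5 − 0.125·156 = -14.5
Step 2: g′(-14.5) = 1267.5; s₂ = -14.5 − 0.125·1267.5 = -172.9375

-172.9375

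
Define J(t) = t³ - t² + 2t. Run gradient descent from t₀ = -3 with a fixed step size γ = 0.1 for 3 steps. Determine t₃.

-153.2466875

J′(t) = 3t² - 2t + 2
t₁ = -3 − 0.1·35 = -6.5
t₂ = -6.5 − 0.1·141.75 = -20.675
t₃ = -20.675 − 0.1·1325.716875 = -153.2466875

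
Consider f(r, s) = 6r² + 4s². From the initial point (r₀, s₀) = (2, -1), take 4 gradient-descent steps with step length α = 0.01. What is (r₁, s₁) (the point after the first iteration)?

∇f = (12r, 8s)
Step 1: at (2, -1), ∇f = (24, -8) → (2, -1) − 0.01·(24, -8) = (1.76, -0.92)

(1.76, -0.92)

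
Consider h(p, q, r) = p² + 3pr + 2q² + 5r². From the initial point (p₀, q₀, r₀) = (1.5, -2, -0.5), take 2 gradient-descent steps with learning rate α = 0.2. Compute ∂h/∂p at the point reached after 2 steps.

∇h = (2p + 3r, 4q, 3p + 10r)
Step 1: at (1.5, -2, -0.5), ∇h = (1.5, -8, -0.5) → (1.5, -2, -0.5) − 0.2·(1.5, -8, -0.5) = (1.2, -0.4, -0.4)
Step 2: at (1.2, -0.4, -0.4), ∇h = (1.2, -1.6, -0.4) → (1.2, -0.4, -0.4) − 0.2·(1.2, -1.6, -0.4) = (0.96, -0.08, -0.32)
∂h/∂p at (0.96, -0.08, -0.32) = 0.96

0.96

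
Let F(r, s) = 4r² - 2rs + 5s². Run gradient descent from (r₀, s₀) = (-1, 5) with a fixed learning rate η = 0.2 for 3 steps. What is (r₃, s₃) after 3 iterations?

∇F = (8r - 2s, -2r + 10s)
Step 1: at (-1, 5), ∇F = (-18, 52) → (-1, 5) − 0.2·(-18, 52) = (2.6, -5.4)
Step 2: at (2.6, -5.4), ∇F = (31.6, -59.2) → (2.6, -5.4) − 0.2·(31.6, -59.2) = (-3.72, 6.44)
Step 3: at (-3.72, 6.44), ∇F = (-42.64, 71.84) → (-3.72, 6.44) − 0.2·(-42.64, 71.84) = (4.808, -7.928)

(4.808, -7.928)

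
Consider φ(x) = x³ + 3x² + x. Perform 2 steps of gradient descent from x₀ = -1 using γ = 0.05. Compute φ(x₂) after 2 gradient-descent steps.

φ′(x) = 3x² + 6x + 1
Step 1: φ′(-1) = -2; x₁ = -1 − 0.05·(-2) = -0.9
Step 2: φ′(-0.9) = -1.97; x₂ = -0.9 − 0.05·(-1.97) = -0.8015
φ(-0.8015) = 0.610821346625

0.610821346625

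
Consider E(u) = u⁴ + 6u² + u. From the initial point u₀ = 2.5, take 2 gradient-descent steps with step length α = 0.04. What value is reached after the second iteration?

-0.37974016

E′(u) = 4u³ + 12u + 1
u₁ = 2.5 − 0.04·93.5 = -1.24
u₂ = -1.24 − 0.04·(-21.506496) = -0.37974016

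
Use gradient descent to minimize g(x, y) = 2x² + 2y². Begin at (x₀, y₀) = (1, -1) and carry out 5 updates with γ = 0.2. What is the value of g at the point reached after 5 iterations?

∇g = (4x, 4y)
Step 1: at (1, -1), ∇g = (4, -4) → (1, -1) − 0.2·(4, -4) = (0.2, -0.2)
Step 2: at (0.2, -0.2), ∇g = (0.8, -0.8) → (0.2, -0.2) − 0.2·(0.8, -0.8) = (0.04, -0.04)
Step 3: at (0.04, -0.04), ∇g = (0.16, -0.16) → (0.04, -0.04) − 0.2·(0.16, -0.16) = (0.008, -0.008)
Step 4: at (0.008, -0.008), ∇g = (0.032, -0.032) → (0.008, -0.008) − 0.2·(0.032, -0.032) = (0.0016, -0.0016)
Step 5: at (0.0016, -0.0016), ∇g = (0.0064, -0.0064) → (0.0016, -0.0016) − 0.2·(0.0064, -0.0064) = (0.00032, -0.00032)
g(0.00032, -0.00032) = 0.0000004096

0.0000004096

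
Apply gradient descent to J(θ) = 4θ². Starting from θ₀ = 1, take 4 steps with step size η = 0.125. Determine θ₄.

0

J′(θ) = 8θ
θ₁ = 1 − 0.125·8 = 0
θ₂ = 0 − 0.125·0 = 0
θ₃ = 0 − 0.125·0 = 0
θ₄ = 0 − 0.125·0 = 0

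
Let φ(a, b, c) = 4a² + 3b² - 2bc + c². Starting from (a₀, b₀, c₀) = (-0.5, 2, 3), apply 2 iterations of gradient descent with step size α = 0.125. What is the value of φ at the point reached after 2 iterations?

∇φ = (8a, 6b - 2c, -2b + 2c)
Step 1: at (-0.5, 2, 3), ∇φ = (-4, 6, 2) → (-0.5, 2, 3) − 0.125·(-4, 6, 2) = (0, 1.25, 2.75)
Step 2: at (0, 1.25, 2.75), ∇φ = (0, 2, 3) → (0, 1.25, 2.75) − 0.125·(0, 2, 3) = (0, 1, 2.375)
φ(0, 1, 2.375) = 3.890625

3.890625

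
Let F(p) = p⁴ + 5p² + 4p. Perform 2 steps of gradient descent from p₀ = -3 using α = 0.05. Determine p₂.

-8.4806

F′(p) = 4p³ + 10p + 4
Step 1: F′(-3) = -134; p₁ = -3 − 0.05·(-134) = 3.7
Step 2: F′(3.7) = 243.612; p₂ = 3.7 − 0.05·243.612 = -8.4806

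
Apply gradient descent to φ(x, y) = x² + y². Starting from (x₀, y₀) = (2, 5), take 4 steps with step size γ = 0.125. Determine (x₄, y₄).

(0.6328125, 1.58203125)

∇φ = (2x, 2y)
(x₁, y₁) = (2, 5) − 0.125·(4, 10) = (1.5, 3.75)
(x₂, y₂) = (1.5, 3.75) − 0.125·(3, 7.5) = (1.125, 2.8125)
(x₃, y₃) = (1.125, 2.8125) − 0.125·(2.25, 5.625) = (0.84375, 2.109375)
(x₄, y₄) = (0.84375, 2.109375) − 0.125·(1.6875, 4.21875) = (0.6328125, 1.58203125)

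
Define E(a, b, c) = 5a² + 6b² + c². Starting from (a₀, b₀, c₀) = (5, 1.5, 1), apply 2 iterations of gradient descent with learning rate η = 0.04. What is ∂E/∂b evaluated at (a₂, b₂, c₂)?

4.8672

∇E = (10a, 12b, 2c)
Step 1: at (5, 1.5, 1), ∇E = (50, 18, 2) → (5, 1.5, 1) − 0.04·(50, 18, 2) = (3, 0.78, 0.92)
Step 2: at (3, 0.78, 0.92), ∇E = (30, 9.36, 1.84) → (3, 0.78, 0.92) − 0.04·(30, 9.36, 1.84) = (1.8, 0.4056, 0.8464)
∂E/∂b at (1.8, 0.4056, 0.8464) = 4.8672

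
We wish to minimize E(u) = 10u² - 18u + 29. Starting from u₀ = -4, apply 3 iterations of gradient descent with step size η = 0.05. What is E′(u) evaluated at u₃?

0

E′(u) = 20u - 18
Step 1: E′(-4) = -98; u₁ = -4 − 0.05·(-98) = 0.9
Step 2: E′(0.9) = 0; u₂ = 0.9 − 0.05·0 = 0.9
Step 3: E′(0.9) = 0; u₃ = 0.9 − 0.05·0 = 0.9
E′(u) at (0.9) = 0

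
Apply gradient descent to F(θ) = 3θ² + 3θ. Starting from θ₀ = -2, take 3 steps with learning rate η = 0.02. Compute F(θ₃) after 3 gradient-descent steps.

F′(θ) = 6θ + 3
θ₁ = -2 − 0.02·(-9) = -1.82
θ₂ = -1.82 − 0.02·(-7.92) = -1.6616
θ₃ = -1.6616 − 0.02·(-6.9696) = -1.522208
F(-1.522208) = 2.384727585792

2.384727585792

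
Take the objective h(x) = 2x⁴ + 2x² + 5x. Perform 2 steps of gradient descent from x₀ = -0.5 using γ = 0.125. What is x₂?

-0.578125

h′(x) = 8x³ + 4x + 5
x₁ = -0.5 − 0.125·2 = -0.75
x₂ = -0.75 − 0.125·(-1.375) = -0.578125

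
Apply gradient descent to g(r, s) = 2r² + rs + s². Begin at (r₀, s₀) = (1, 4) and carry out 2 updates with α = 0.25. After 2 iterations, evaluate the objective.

1.15625

∇g = (4r + s, r + 2s)
Step 1: at (1, 4), ∇g = (8, 9) → (1, 4) − 0.25·(8, 9) = (-1, 1.75)
Step 2: at (-1, 1.75), ∇g = (-2.25, 2.5) → (-1, 1.75) − 0.25·(-2.25, 2.5) = (-0.4375, 1.125)
g(-0.4375, 1.125) = 1.15625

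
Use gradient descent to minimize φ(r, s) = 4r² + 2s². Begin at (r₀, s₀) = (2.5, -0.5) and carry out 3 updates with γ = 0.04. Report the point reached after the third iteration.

∇φ = (8r, 4s)
(r₁, s₁) = (2.5, -0.5) − 0.04·(20, -2) = (1.7, -0.42)
(r₂, s₂) = (1.7, -0.42) − 0.04·(13.6, -1.68) = (1.156, -0.3528)
(r₃, s₃) = (1.156, -0.3528) − 0.04·(9.248, -1.4112) = (0.78608, -0.296352)

(0.78608, -0.296352)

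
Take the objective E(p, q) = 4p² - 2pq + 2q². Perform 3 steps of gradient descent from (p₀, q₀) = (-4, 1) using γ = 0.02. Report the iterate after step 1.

∇E = (8p - 2q, -2p + 4q)
(p₁, q₁) = (-4, 1) − 0.02·(-34, 12) = (-3.32, 0.76)

(-3.32, 0.76)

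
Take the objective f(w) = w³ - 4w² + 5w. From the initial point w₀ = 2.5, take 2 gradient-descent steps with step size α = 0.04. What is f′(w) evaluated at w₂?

2.12899347

f′(w) = 3w² - 8w + 5
Step 1: f′(2.5) = 3.75; w₁ = 2.5 − 0.04·3.75 = 2.35
Step 2: f′(2.35) = 2.7675; w₂ = 2.35 − 0.04·2.7675 = 2.2393
f′(w) at (2.2393) = 2.12899347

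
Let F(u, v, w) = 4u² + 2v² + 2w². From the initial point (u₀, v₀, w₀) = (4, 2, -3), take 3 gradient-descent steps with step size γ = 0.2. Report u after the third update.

∇F = (8u, 4v, 4w)
(u₁, v₁, w₁) = (4, 2, -3) − 0.2·(32, 8, -12) = (-2.4, 0.4, -0.6)
(u₂, v₂, w₂) = (-2.4, 0.4, -0.6) − 0.2·(-19.2, 1.6, -2.4) = (1.44, 0.08, -0.12)
(u₃, v₃, w₃) = (1.44, 0.08, -0.12) − 0.2·(11.52, 0.32, -0.48) = (-0.864, 0.016, -0.024)
u = -0.864

-0.864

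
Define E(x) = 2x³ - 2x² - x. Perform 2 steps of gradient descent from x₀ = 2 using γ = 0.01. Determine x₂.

1.72865

E′(x) = 6x² - 4x - 1
x₁ = 2 − 0.01·15 = 1.85
x₂ = 1.85 − 0.01·12.135 = 1.72865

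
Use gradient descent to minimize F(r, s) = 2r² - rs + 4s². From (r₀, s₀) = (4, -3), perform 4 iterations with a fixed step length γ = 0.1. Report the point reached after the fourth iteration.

(0.4724, 0.1077)

∇F = (4r - s, -r + 8s)
(r₁, s₁) = (4, -3) − 0.1·(19, -28) = (2.1, -0.2)
(r₂, s₂) = (2.1, -0.2) − 0.1·(8.6, -3.7) = (1.24, 0.17)
(r₃, s₃) = (1.24, 0.17) − 0.1·(4.79, 0.12) = (0.761, 0.158)
(r₄, s₄) = (0.761, 0.158) − 0.1·(2.886, 0.503) = (0.4724, 0.1077)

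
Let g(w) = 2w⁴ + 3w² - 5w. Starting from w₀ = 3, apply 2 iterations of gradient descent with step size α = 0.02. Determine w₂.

g′(w) = 8w³ + 6w - 5
w₁ = 3 − 0.02·229 = -1.58
w₂ = -1.58 − 0.02·(-46.034496) = -0.65931008

-0.65931008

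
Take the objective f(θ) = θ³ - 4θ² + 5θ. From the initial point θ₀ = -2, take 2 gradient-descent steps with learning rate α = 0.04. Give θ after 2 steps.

f′(θ) = 3θ² - 8θ + 5
Step 1: f′(-2) = 33; θ₁ = -2 − 0.04·33 = -3.32
Step 2: f′(-3.32) = 64.6272; θ₂ = -3.32 − 0.04·64.6272 = -5.905088

-5.905088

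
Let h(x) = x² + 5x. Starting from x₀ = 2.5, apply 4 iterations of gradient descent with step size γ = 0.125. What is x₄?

h′(x) = 2x + 5
Step 1: h′(2.5) = 10; x₁ = 2.5 − 0.125·10 = 1.25
Step 2: h′(1.25) = 7.5; x₂ = 1.25 − 0.125·7.5 = 0.3125
Step 3: h′(0.3125) = 5.625; x₃ = 0.3125 − 0.125·5.625 = -0.390625
Step 4: h′(-0.390625) = 4.21875; x₄ = -0.390625 − 0.125·4.21875 = -0.91796875

-0.91796875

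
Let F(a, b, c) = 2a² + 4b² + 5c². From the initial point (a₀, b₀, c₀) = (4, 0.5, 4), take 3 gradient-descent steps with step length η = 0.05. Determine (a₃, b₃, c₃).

(2.048, 0.108, 0.5)

∇F = (4a, 8b, 10c)
Step 1: at (4, 0.5, 4), ∇F = (16, 4, 40) → (4, 0.5, 4) − 0.05·(16, 4, 40) = (3.2, 0.3, 2)
Step 2: at (3.2, 0.3, 2), ∇F = (12.8, 2.4, 20) → (3.2, 0.3, 2) − 0.05·(12.8, 2.4, 20) = (2.56, 0.18, 1)
Step 3: at (2.56, 0.18, 1), ∇F = (10.24, 1.44, 10) → (2.56, 0.18, 1) − 0.05·(10.24, 1.44, 10) = (2.048, 0.108, 0.5)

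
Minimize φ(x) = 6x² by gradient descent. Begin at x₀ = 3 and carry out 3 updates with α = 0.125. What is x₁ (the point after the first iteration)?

-1.5

φ′(x) = 12x
Step 1: φ′(3) = 36; x₁ = 3 − 0.125·36 = -1.5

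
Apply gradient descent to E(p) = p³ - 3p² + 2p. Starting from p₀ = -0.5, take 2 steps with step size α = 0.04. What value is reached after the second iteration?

-1.049148

E′(p) = 3p² - 6p + 2
p₁ = -0.5 − 0.04·5.75 = -0.73
p₂ = -0.73 − 0.04·7.9787 = -1.049148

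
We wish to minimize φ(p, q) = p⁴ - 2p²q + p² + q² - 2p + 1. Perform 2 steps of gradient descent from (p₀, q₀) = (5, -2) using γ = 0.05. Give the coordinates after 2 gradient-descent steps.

∇φ = (4p³ - 4pq + 2p - 2, -2p² + 2q)
Step 1: at (5, -2), ∇φ = (548, -54) → (5, -2) − 0.05·(548, -54) = (-22.4, 0.7)
Step 2: at (-22.4, 0.7), ∇φ = (-44941.776, -1002.12) → (-22.4, 0.7) − 0.05·(-44941.776, -1002.12) = (2224.6888, 50.806)

(2224.6888, 50.806)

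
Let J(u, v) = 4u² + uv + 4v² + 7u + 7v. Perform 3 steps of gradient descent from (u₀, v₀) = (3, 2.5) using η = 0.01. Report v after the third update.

1.679564

∇J = (8u + v + 7, u + 8v + 7)
Step 1: at (3, 2.5), ∇J = (33.5, 30) → (3, 2.5) − 0.01·(33.5, 30) = (2.665, 2.2)
Step 2: at (2.665, 2.2), ∇J = (30.52, 27.265) → (2.665, 2.2) − 0.01·(30.52, 27.265) = (2.3598, 1.92735)
Step 3: at (2.3598, 1.92735), ∇J = (27.80575, 24.7786) → (2.3598, 1.92735) − 0.01·(27.80575, 24.7786) = (2.0817425, 1.679564)
v = 1.679564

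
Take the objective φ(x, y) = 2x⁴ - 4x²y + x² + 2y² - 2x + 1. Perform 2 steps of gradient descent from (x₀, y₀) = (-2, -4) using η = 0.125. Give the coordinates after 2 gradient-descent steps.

∇φ = (8x³ - 8xy + 2x - 2, -4x² + 4y)
Step 1: at (-2, -4), ∇φ = (-134, -32) → (-2, -4) − 0.125·(-134, -32) = (14.75, 0)
Step 2: at (14.75, 0), ∇φ = (25699.875, -870.25) → (14.75, 0) − 0.125·(25699.875, -870.25) = (-3197.734375, 108.78125)

(-3197.734375, 108.78125)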